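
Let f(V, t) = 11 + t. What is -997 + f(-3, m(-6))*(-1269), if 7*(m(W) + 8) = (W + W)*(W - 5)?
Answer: -201136/7 ≈ -28734.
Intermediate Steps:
m(W) = -8 + 2*W*(-5 + W)/7 (m(W) = -8 + ((W + W)*(W - 5))/7 = -8 + ((2*W)*(-5 + W))/7 = -8 + (2*W*(-5 + W))/7 = -8 + 2*W*(-5 + W)/7)
-997 + f(-3, m(-6))*(-1269) = -997 + (11 + (-8 - 10/7*(-6) + (2/7)*(-6)²))*(-1269) = -997 + (11 + (-8 + 60/7 + (2/7)*36))*(-1269) = -997 + (11 + (-8 + 60/7 + 72/7))*(-1269) = -997 + (11 + 76/7)*(-1269) = -997 + (153/7)*(-1269) = -997 - 194157/7 = -201136/7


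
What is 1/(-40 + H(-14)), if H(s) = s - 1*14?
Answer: -1/68 ≈ -0.014706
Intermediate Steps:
H(s) = -14 + s (H(s) = s - 14 = -14 + s)
1/(-40 + H(-14)) = 1/(-40 + (-14 - 14)) = 1/(-40 - 28) = 1/(-68) = -1/68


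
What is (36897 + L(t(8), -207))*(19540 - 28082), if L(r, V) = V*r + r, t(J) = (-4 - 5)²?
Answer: -172642362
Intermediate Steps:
t(J) = 81 (t(J) = (-9)² = 81)
L(r, V) = r + V*r
(36897 + L(t(8), -207))*(19540 - 28082) = (36897 + 81*(1 - 207))*(19540 - 28082) = (36897 + 81*(-206))*(-8542) = (36897 - 16686)*(-8542) = 20211*(-8542) = -172642362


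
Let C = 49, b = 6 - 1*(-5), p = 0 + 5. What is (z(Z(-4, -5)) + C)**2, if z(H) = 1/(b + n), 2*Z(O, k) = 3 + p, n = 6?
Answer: 695556/289 ≈ 2406.8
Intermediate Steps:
p = 5
b = 11 (b = 6 + 5 = 11)
Z(O, k) = 4 (Z(O, k) = (3 + 5)/2 = (1/2)*8 = 4)
z(H) = 1/17 (z(H) = 1/(11 + 6) = 1/17)
(z(Z(-4, -5)) + C)**2 = (1/17 + 49)**2 = (834/17)**2 = 695556/289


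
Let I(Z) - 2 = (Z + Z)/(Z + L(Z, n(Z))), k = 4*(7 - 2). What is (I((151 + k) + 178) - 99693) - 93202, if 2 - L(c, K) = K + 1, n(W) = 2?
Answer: -33563033/174 ≈ -1.9289e+5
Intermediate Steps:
L(c, K) = 1 - K (L(c, K) = 2 - (K + 1) = 2 - (1 + K) = 2 + (-1 - K) = 1 - K)
k = 20 (k = 4*5 = 20)
I(Z) = 2 + 2*Z/(-1 + Z) (I(Z) = 2 + (Z + Z)/(Z + (1 - 1*2)) = 2 + (2*Z)/(Z + (1 - 2)) = 2 + (2*Z)/(Z - 1) = 2 + (2*Z)/(-1 + Z) = 2 + 2*Z/(-1 + Z))
(I((151 + k) + 178) - 99693) - 93202 = (2*(-1 + 2*((151 + 20) + 178))/(-1 + ((151 + 20) + 178)) - 99693) - 93202 = (2*(-1 + 2*(171 + 178))/(-1 + (171 + 178)) - 99693) - 93202 = (2*(-1 + 2*349)/(-1 + 349) - 99693) - 93202 = (2*(-1 + 698)/348 - 99693) - 93202 = (2*(1/348)*697 - 99693) - 93202 = (697/174 - 99693) - 93202 = -17345885/174 - 93202 = -33563033/174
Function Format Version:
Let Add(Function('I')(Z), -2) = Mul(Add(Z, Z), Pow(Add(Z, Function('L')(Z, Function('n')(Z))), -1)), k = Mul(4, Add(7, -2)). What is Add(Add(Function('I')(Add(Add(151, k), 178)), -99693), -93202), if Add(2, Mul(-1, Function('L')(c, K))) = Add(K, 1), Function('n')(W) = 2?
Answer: Rational(-33563033, 174) ≈ -1.9289e+5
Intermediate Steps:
Function('L')(c, K) = Add(1, Mul(-1, K)) (Function('L')(c, K) = Add(2, Mul(-1, Add(K, 1))) = Add(2, Mul(-1, Add(1, K))) = Add(2, Add(-1, Mul(-1, K))) = Add(1, Mul(-1, K)))
k = 20 (k = Mul(4, 5) = 20)
Function('I')(Z) = Add(2, Mul(2, Z, Pow(Add(-1, Z), -1))) (Function('I')(Z) = Add(2, Mul(Add(Z, Z), Pow(Add(Z, Add(1, Mul(-1, 2))), -1))) = Add(2, Mul(Mul(2, Z), Pow(Add(Z, Add(1, -2)), -1))) = Add(2, Mul(Mul(2, Z), Pow(Add(Z, -1), -1))) = Add(2, Mul(Mul(2, Z), Pow(Add(-1, Z), -1))) = Add(2, Mul(2, Z, Pow(Add(-1, Z), -1))))
Add(Add(Function('I')(Add(Add(151, k), 178)), -99693), -93202) = Add(Add(Mul(2, Pow(Add(-1, Add(Add(151, 20), 178)), -1), Add(-1, Mul(2, Add(Add(151, 20), 178)))), -99693), -93202) = Add(Add(Mul(2, Pow(Add(-1, Add(171, 178)), -1), Add(-1, Mul(2, Add(171, 178)))), -99693), -93202) = Add(Add(Mul(2, Pow(Add(-1, 349), -1), Add(-1, Mul(2, 349))), -99693), -93202) = Add(Add(Mul(2, Pow(348, -1), Add(-1, 698)), -99693), -93202) = Add(Add(Mul(2, Rational(1, 348), 697), -99693), -93202) = Add(Add(Rational(697, 174), -99693), -93202) = Add(Rational(-17345885, 174), -93202) = Rational(-33563033, 174)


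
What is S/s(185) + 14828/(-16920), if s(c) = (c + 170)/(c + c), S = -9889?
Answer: -3095717977/300330 ≈ -10308.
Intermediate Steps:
s(c) = (170 + c)/(2*c) (s(c) = (170 + c)/((2*c)) = (170 + c)*(1/(2*c)) = (170 + c)/(2*c))
S/s(185) + 14828/(-16920) = -9889*370/(170 + 185) + 14828/(-16920) = -9889/((1/2)*(1/185)*355) + 14828*(-1/16920) = -9889/71/74 - 3707/4230 = -9889*74/71 - 3707/4230 = -731786/71 - 3707/4230 = -3095717977/300330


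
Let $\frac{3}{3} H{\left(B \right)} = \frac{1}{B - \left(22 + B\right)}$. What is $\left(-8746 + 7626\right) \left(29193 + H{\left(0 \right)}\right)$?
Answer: $- \frac{359657200}{11} \approx -3.2696 \cdot 10^{7}$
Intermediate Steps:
$H{\left(B \right)} = - \frac{1}{22}$ ($H{\left(B \right)} = \frac{1}{B - \left(22 + B\right)} = \frac{1}{-22} = - \frac{1}{22}$)
$\left(-8746 + 7626\right) \left(29193 + H{\left(0 \right)}\right) = \left(-8746 + 7626\right) \left(29193 - \frac{1}{22}\right) = \left(-1120\right) \frac{642245}{22} = - \frac{359657200}{11}$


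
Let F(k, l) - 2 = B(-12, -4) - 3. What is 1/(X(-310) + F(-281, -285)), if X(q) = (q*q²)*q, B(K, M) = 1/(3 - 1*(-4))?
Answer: 7/64646469994 ≈ 1.0828e-10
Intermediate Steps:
B(K, M) = ⅐ (B(K, M) = 1/(3 + 4) = 1/7 = ⅐)
X(q) = q⁴ (X(q) = q³*q = q⁴)
F(k, l) = -6/7 (F(k, l) = 2 + (⅐ - 3) = 2 - 20/7 = -6/7)
1/(X(-310) + F(-281, -285)) = 1/((-310)⁴ - 6/7) = 1/(9235210000 - 6/7) = 1/(64646469994/7) = 7/64646469994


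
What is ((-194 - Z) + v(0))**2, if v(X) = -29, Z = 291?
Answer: 264196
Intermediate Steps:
((-194 - Z) + v(0))**2 = ((-194 - 1*291) - 29)**2 = ((-194 - 291) - 29)**2 = (-485 - 29)**2 = (-514)**2 = 264196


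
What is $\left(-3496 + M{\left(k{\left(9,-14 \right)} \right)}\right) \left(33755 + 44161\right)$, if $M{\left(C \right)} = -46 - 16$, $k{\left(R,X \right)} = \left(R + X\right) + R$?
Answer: $-277225128$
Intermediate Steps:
$k{\left(R,X \right)} = X + 2 R$
$M{\left(C \right)} = -62$ ($M{\left(C \right)} = -46 - 16 = -62$)
$\left(-3496 + M{\left(k{\left(9,-14 \right)} \right)}\right) \left(33755 + 44161\right) = \left(-3496 - 62\right) \left(33755 + 44161\right) = \left(-3558\right) 77916 = -277225128$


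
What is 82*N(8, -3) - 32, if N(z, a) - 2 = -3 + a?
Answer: -360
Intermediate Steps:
N(z, a) = -1 + a (N(z, a) = 2 + (-3 + a) = -1 + a)
82*N(8, -3) - 32 = 82*(-1 - 3) - 32 = 82*(-4) - 32 = -328 - 32 = -360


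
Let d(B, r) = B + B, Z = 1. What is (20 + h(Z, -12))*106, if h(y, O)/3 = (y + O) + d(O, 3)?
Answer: -9010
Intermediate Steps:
d(B, r) = 2*B
h(y, O) = 3*y + 9*O (h(y, O) = 3*((y + O) + 2*O) = 3*((O + y) + 2*O) = 3*(y + 3*O) = 3*y + 9*O)
(20 + h(Z, -12))*106 = (20 + (3*1 + 9*(-12)))*106 = (20 + (3 - 108))*106 = (20 - 105)*106 = -85*106 = -9010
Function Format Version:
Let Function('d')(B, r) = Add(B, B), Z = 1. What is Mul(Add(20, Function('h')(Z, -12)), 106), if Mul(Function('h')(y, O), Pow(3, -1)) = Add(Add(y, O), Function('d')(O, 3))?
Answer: -9010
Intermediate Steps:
Function('d')(B, r) = Mul(2, B)
Function('h')(y, O) = Add(Mul(3, y), Mul(9, O)) (Function('h')(y, O) = Mul(3, Add(Add(y, O), Mul(2, O))) = Mul(3, Add(Add(O, y), Mul(2, O))) = Mul(3, Add(y, Mul(3, O))) = Add(Mul(3, y), Mul(9, O)))
Mul(Add(20, Function('h')(Z, -12)), 106) = Mul(Add(20, Add(Mul(3, 1), Mul(9, -12))), 106) = Mul(Add(20, Add(3, -108)), 106) = Mul(Add(20, -105), 106) = Mul(-85, 106) = -9010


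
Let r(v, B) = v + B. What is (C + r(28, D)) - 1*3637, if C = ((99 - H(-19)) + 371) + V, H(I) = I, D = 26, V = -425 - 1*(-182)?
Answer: -3337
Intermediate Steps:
V = -243 (V = -425 + 182 = -243)
C = 246 (C = ((99 - 1*(-19)) + 371) - 243 = ((99 + 19) + 371) - 243 = (118 + 371) - 243 = 489 - 243 = 246)
r(v, B) = B + v
(C + r(28, D)) - 1*3637 = (246 + (26 + 28)) - 1*3637 = (246 + 54) - 3637 = 300 - 3637 = -3337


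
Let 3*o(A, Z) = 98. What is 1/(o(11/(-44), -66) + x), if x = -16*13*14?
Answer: -3/8638 ≈ -0.00034730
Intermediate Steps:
x = -2912 (x = -208*14 = -2912)
o(A, Z) = 98/3 (o(A, Z) = (⅓)*98 = 98/3)
1/(o(11/(-44), -66) + x) = 1/(98/3 - 2912) = 1/(-8638/3) = -3/8638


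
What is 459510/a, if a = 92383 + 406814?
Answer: 153170/166399 ≈ 0.92050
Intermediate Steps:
a = 499197
459510/a = 459510/499197 = 459510*(1/499197) = 153170/166399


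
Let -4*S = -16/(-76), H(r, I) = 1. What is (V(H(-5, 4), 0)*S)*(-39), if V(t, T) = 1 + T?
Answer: 39/19 ≈ 2.0526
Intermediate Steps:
S = -1/19 (S = -(-4)/(-76) = -(-4)*(-1)/76 = -1/4*4/19 = -1/19 ≈ -0.052632)
(V(H(-5, 4), 0)*S)*(-39) = ((1 + 0)*(-1/19))*(-39) = (1*(-1/19))*(-39) = -1/19*(-39) = 39/19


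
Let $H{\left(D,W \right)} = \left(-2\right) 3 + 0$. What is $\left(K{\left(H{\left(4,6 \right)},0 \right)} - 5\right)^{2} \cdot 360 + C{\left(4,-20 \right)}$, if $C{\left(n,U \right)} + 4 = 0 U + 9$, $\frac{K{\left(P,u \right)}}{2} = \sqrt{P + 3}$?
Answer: $4685 - 7200 i \sqrt{3} \approx 4685.0 - 12471.0 i$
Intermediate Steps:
$H{\left(D,W \right)} = -6$ ($H{\left(D,W \right)} = -6 + 0 = -6$)
$K{\left(P,u \right)} = 2 \sqrt{3 + P}$ ($K{\left(P,u \right)} = 2 \sqrt{P + 3} = 2 \sqrt{3 + P}$)
$C{\left(n,U \right)} = 5$ ($C{\left(n,U \right)} = -4 + \left(0 U + 9\right) = -4 + \left(0 + 9\right) = -4 + 9 = 5$)
$\left(K{\left(H{\left(4,6 \right)},0 \right)} - 5\right)^{2} \cdot 360 + C{\left(4,-20 \right)} = \left(2 \sqrt{3 - 6} - 5\right)^{2} \cdot 360 + 5 = \left(2 \sqrt{-3} - 5\right)^{2} \cdot 360 + 5 = \left(2 i \sqrt{3} - 5\right)^{2} \cdot 360 + 5 = \left(-5 + 2 i \sqrt{3}\right)^{2} \cdot 360 + 5 = 360 \left(-5 + 2 i \sqrt{3}\right)^{2} + 5 = 5 + 360 \left(-5 + 2 i \sqrt{3}\right)^{2}$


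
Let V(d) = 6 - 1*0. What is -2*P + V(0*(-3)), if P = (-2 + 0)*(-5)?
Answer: -14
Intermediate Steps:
V(d) = 6 (V(d) = 6 + 0 = 6)
P = 10 (P = -2*(-5) = 10)
-2*P + V(0*(-3)) = -2*10 + 6 = -20 + 6 = -14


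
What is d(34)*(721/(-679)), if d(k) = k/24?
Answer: -1751/1164 ≈ -1.5043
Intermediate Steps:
d(k) = k/24 (d(k) = k*(1/24) = k/24)
d(34)*(721/(-679)) = ((1/24)*34)*(721/(-679)) = 17*(721*(-1/679))/12 = (17/12)*(-103/97) = -1751/1164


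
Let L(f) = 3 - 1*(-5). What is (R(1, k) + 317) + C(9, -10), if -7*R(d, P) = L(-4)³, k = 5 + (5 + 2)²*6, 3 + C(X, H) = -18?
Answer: 1560/7 ≈ 222.86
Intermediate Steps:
C(X, H) = -21 (C(X, H) = -3 - 18 = -21)
L(f) = 8 (L(f) = 3 + 5 = 8)
k = 299 (k = 5 + 7²*6 = 5 + 49*6 = 5 + 294 = 299)
R(d, P) = -512/7 (R(d, P) = -⅐*8³ = -⅐*512 = -512/7)
(R(1, k) + 317) + C(9, -10) = (-512/7 + 317) - 21 = 1707/7 - 21 = 1560/7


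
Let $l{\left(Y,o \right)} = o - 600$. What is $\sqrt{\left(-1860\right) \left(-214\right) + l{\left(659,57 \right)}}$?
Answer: $\sqrt{397497} \approx 630.47$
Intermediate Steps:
$l{\left(Y,o \right)} = -600 + o$
$\sqrt{\left(-1860\right) \left(-214\right) + l{\left(659,57 \right)}} = \sqrt{\left(-1860\right) \left(-214\right) + \left(-600 + 57\right)} = \sqrt{398040 - 543} = \sqrt{397497}$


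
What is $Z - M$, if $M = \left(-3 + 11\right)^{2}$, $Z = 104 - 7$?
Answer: $33$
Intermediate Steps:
$Z = 97$ ($Z = 104 - 7 = 97$)
$M = 64$ ($M = 8^{2} = 64$)
$Z - M = 97 - 64 = 33$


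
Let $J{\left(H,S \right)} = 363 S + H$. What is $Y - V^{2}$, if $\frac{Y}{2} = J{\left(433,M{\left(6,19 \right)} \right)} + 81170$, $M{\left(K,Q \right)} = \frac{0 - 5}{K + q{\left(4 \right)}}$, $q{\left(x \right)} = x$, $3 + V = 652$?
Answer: $-258358$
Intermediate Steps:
$V = 649$ ($V = -3 + 652 = 649$)
$M{\left(K,Q \right)} = - \frac{5}{4 + K}$ ($M{\left(K,Q \right)} = \frac{0 - 5}{K + 4} = - \frac{5}{4 + K}$)
$J{\left(H,S \right)} = H + 363 S$
$Y = 162843$ ($Y = 2 \left(\left(433 + 363 \left(- \frac{5}{4 + 6}\right)\right) + 81170\right) = 2 \left(\left(433 + 363 \left(- \frac{5}{10}\right)\right) + 81170\right) = 2 \left(\left(433 + 363 \left(\left(-5\right) \frac{1}{10}\right)\right) + 81170\right) = 2 \left(\left(433 + 363 \left(- \frac{1}{2}\right)\right) + 81170\right) = 2 \left(\left(433 - \frac{363}{2}\right) + 81170\right) = 2 \left(\frac{503}{2} + 81170\right) = 2 \cdot \frac{162843}{2} = 162843$)
$Y - V^{2} = 162843 - 649^{2} = 162843 - 421201 = -258358$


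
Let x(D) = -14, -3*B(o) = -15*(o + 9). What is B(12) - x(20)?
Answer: 119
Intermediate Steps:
B(o) = 45 + 5*o (B(o) = -(-5)*(o + 9) = -(-5)*(9 + o) = -(-135 - 15*o)/3 = 45 + 5*o)
B(12) - x(20) = (45 + 5*12) - 1*(-14) = (45 + 60) + 14 = 105 + 14 = 119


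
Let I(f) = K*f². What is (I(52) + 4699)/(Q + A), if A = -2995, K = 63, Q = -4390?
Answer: -175051/7385 ≈ -23.704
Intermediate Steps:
I(f) = 63*f²
(I(52) + 4699)/(Q + A) = (63*52² + 4699)/(-4390 - 2995) = (63*2704 + 4699)/(-7385) = (170352 + 4699)*(-1/7385) = 175051*(-1/7385) = -175051/7385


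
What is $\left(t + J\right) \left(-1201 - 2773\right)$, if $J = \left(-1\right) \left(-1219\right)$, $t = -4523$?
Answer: $13130096$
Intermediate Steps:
$J = 1219$
$\left(t + J\right) \left(-1201 - 2773\right) = \left(-4523 + 1219\right) \left(-1201 - 2773\right) = \left(-3304\right) \left(-3974\right) = 13130096$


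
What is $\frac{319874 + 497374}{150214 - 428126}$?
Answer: $- \frac{102156}{34739} \approx -2.9407$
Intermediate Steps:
$\frac{319874 + 497374}{150214 - 428126} = \frac{817248}{-277912} = 817248 \left(- \frac{1}{277912}\right) = - \frac{102156}{34739}$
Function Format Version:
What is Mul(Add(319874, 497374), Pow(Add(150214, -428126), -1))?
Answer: Rational(-102156, 34739) ≈ -2.9407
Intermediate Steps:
Mul(Add(319874, 497374), Pow(Add(150214, -428126), -1)) = Mul(817248, Pow(-277912, -1)) = Mul(817248, Rational(-1, 277912)) = Rational(-102156, 34739)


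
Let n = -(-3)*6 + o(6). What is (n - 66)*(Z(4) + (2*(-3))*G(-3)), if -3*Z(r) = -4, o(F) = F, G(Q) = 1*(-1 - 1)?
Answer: -560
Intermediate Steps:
G(Q) = -2 (G(Q) = 1*(-2) = -2)
Z(r) = 4/3 (Z(r) = -1/3*(-4) = 4/3)
n = 24 (n = -(-3)*6 + 6 = -3*(-6) + 6 = 18 + 6 = 24)
(n - 66)*(Z(4) + (2*(-3))*G(-3)) = (24 - 66)*(4/3 + (2*(-3))*(-2)) = -42*(4/3 - 6*(-2)) = -42*(4/3 + 12) = -42*40/3 = -560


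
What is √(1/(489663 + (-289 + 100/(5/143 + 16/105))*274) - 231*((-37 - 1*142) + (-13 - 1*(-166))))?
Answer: √14730407733970952558819/1566082801 ≈ 77.498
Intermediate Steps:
√(1/(489663 + (-289 + 100/(5/143 + 16/105))*274) - 231*((-37 - 1*142) + (-13 - 1*(-166)))) = √(1/(489663 + (-289 + 100/(5*(1/143) + 16*(1/105)))*274) - 231*((-37 - 142) + (-13 + 166))) = √(1/(489663 + (-289 + 100/(5/143 + 16/105))*274) - 231*(-179 + 153)) = √(1/(489663 + (-289 + 100/(2813/15015))*274) - 231*(-26)) = √(1/(489663 + (-289 + 100*(15015/2813))*274) + 6006) = √(1/(489663 + (-289 + 1501500/2813)*274) + 6006) = √(1/(489663 + (688543/2813)*274) + 6006) = √(1/(489663 + 188660782/2813) + 6006) = √(1/(1566082801/2813) + 6006) = √(2813/1566082801 + 6006) = √(9405893305619/1566082801) = √14730407733970952558819/1566082801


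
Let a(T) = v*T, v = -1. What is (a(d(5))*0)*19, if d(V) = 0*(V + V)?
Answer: 0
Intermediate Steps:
d(V) = 0 (d(V) = 0*(2*V) = 0)
a(T) = -T
(a(d(5))*0)*19 = (-1*0*0)*19 = (0*0)*19 = 0*19 = 0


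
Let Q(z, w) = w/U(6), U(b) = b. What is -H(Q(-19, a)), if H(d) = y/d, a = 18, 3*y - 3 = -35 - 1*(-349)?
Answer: -317/9 ≈ -35.222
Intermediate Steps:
y = 317/3 (y = 1 + (-35 - 1*(-349))/3 = 1 + (-35 + 349)/3 = 1 + (⅓)*314 = 1 + 314/3 = 317/3 ≈ 105.67)
Q(z, w) = w/6
H(d) = 317/(3*d)
-H(Q(-19, a)) = -317/(3*((⅙)*18)) = -317/(3*3) = -1*317/9 = -317/9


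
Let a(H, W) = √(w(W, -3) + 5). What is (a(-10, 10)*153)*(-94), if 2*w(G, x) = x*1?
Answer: -7191*√14 ≈ -26906.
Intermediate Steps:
w(G, x) = x/2 (w(G, x) = (x*1)/2 = x/2)
a(H, W) = √14/2 (a(H, W) = √((½)*(-3) + 5) = √(-3/2 + 5) = √(7/2) = √14/2)
(a(-10, 10)*153)*(-94) = ((√14/2)*153)*(-94) = (153*√14/2)*(-94) = -7191*√14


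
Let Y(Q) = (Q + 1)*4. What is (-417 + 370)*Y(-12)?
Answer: 2068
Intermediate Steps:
Y(Q) = 4 + 4*Q (Y(Q) = (1 + Q)*4 = 4 + 4*Q)
(-417 + 370)*Y(-12) = (-417 + 370)*(4 + 4*(-12)) = -47*(4 - 48) = -47*(-44) = 2068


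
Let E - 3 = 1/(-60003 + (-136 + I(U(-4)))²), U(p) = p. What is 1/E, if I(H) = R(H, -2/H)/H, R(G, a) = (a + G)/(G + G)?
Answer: 169890767/509668205 ≈ 0.33334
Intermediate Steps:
R(G, a) = (G + a)/(2*G) (R(G, a) = (G + a)/((2*G)) = (G + a)*(1/(2*G)) = (G + a)/(2*G))
I(H) = (H - 2/H)/(2*H²) (I(H) = ((H - 2/H)/(2*H))/H = (H - 2/H)/(2*H²))
E = 509668205/169890767 (E = 3 + 1/(-60003 + (-136 + (½)*(-2 + (-4)²)/(-4)³)²) = 3 + 1/(-60003 + (-136 + (½)*(-1/64)*(-2 + 16))²) = 3 + 1/(-60003 + (-136 + (½)*(-1/64)*14)²) = 3 + 1/(-60003 + (-136 - 7/64)²) = 3 + 1/(-60003 + (-8711/64)²) = 3 + 1/(-60003 + 75881521/4096) = 3 + 1/(-169890767/4096) = 3 - 4096/169890767 = 509668205/169890767 ≈ 3.0000)
1/E = 1/(509668205/169890767) = 169890767/509668205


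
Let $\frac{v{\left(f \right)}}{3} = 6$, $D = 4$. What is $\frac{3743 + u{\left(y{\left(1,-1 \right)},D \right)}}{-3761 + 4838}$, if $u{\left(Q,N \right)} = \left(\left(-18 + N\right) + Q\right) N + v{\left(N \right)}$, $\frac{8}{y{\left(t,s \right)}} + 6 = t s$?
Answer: $\frac{25903}{7539} \approx 3.4359$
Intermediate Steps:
$v{\left(f \right)} = 18$ ($v{\left(f \right)} = 3 \cdot 6 = 18$)
$y{\left(t,s \right)} = \frac{8}{-6 + s t}$ ($y{\left(t,s \right)} = \frac{8}{-6 + t s} = \frac{8}{-6 + s t}$)
$u{\left(Q,N \right)} = 18 + N \left(-18 + N + Q\right)$ ($u{\left(Q,N \right)} = \left(\left(-18 + N\right) + Q\right) N + 18 = \left(-18 + N + Q\right) N + 18 = N \left(-18 + N + Q\right) + 18 = 18 + N \left(-18 + N + Q\right)$)
$\frac{3743 + u{\left(y{\left(1,-1 \right)},D \right)}}{-3761 + 4838} = \frac{3743 + \left(18 + 4^{2} - 72 + 4 \frac{8}{-6 - 1}\right)}{-3761 + 4838} = \frac{3743 + \left(18 + 16 - 72 + 4 \frac{8}{-6 - 1}\right)}{1077} = \left(3743 + \left(18 + 16 - 72 + 4 \frac{8}{-7}\right)\right) \frac{1}{1077} = \left(3743 + \left(18 + 16 - 72 + 4 \cdot 8 \left(- \frac{1}{7}\right)\right)\right) \frac{1}{1077} = \left(3743 + \left(18 + 16 - 72 + 4 \left(- \frac{8}{7}\right)\right)\right) \frac{1}{1077} = \left(3743 + \left(18 + 16 - 72 - \frac{32}{7}\right)\right) \frac{1}{1077} = \left(3743 - \frac{298}{7}\right) \frac{1}{1077} = \frac{25903}{7} \cdot \frac{1}{1077} = \frac{25903}{7539}$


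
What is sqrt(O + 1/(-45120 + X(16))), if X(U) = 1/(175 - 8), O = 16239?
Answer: sqrt(921998660688818006)/7535039 ≈ 127.43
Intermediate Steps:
X(U) = 1/167
sqrt(O + 1/(-45120 + X(16))) = sqrt(16239 + 1/(-45120 + 1/167)) = sqrt(16239 + 1/(-7535039/167)) = sqrt(16239 - 167/7535039) = sqrt(122361498154/7535039) = sqrt(921998660688818006)/7535039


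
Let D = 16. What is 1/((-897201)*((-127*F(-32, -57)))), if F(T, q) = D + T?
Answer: -1/1823112432 ≈ -5.4851e-10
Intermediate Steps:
F(T, q) = 16 + T
1/((-897201)*((-127*F(-32, -57)))) = 1/((-897201)*((-127*(16 - 32)))) = -1/(897201*((-127*(-16)))) = -1/897201/2032 = -1/897201*1/2032 = -1/1823112432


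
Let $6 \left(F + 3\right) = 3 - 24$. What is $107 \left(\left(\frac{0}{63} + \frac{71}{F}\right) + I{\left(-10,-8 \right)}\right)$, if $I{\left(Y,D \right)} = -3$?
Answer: $- \frac{19367}{13} \approx -1489.8$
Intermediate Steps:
$F = - \frac{13}{2}$ ($F = -3 + \frac{3 - 24}{6} = -3 + \frac{1}{6} \left(-21\right) = -3 - \frac{7}{2} = - \frac{13}{2} \approx -6.5$)
$107 \left(\left(\frac{0}{63} + \frac{71}{F}\right) + I{\left(-10,-8 \right)}\right) = 107 \left(\left(\frac{0}{63} + \frac{71}{- \frac{13}{2}}\right) - 3\right) = 107 \left(\left(0 \cdot \frac{1}{63} + 71 \left(- \frac{2}{13}\right)\right) - 3\right) = 107 \left(\left(0 - \frac{142}{13}\right) - 3\right) = 107 \left(- \frac{142}{13} - 3\right) = 107 \left(- \frac{181}{13}\right) = - \frac{19367}{13}$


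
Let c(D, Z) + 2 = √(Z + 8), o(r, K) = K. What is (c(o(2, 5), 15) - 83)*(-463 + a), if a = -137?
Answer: 51000 - 600*√23 ≈ 48123.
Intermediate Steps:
c(D, Z) = -2 + √(8 + Z) (c(D, Z) = -2 + √(Z + 8) = -2 + √(8 + Z))
(c(o(2, 5), 15) - 83)*(-463 + a) = ((-2 + √(8 + 15)) - 83)*(-463 - 137) = ((-2 + √23) - 83)*(-600) = (-85 + √23)*(-600) = 51000 - 600*√23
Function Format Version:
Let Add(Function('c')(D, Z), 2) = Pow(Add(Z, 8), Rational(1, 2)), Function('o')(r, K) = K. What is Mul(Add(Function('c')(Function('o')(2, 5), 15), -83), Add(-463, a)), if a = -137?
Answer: Add(51000, Mul(-600, Pow(23, Rational(1, 2)))) ≈ 48123.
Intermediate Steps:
Function('c')(D, Z) = Add(-2, Pow(Add(8, Z), Rational(1, 2))) (Function('c')(D, Z) = Add(-2, Pow(Add(Z, 8), Rational(1, 2))) = Add(-2, Pow(Add(8, Z), Rational(1, 2))))
Mul(Add(Function('c')(Function('o')(2, 5), 15), -83), Add(-463, a)) = Mul(Add(Add(-2, Pow(Add(8, 15), Rational(1, 2))), -83), Add(-463, -137)) = Mul(Add(Add(-2, Pow(23, Rational(1, 2))), -83), -600) = Mul(Add(-85, Pow(23, Rational(1, 2))), -600) = Add(51000, Mul(-600, Pow(23, Rational(1, 2))))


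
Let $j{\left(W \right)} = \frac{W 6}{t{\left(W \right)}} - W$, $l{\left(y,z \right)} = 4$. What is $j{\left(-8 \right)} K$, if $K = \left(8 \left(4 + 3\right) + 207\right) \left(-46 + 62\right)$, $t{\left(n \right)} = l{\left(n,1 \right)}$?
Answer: $-16832$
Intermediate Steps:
$t{\left(n \right)} = 4$
$K = 4208$ ($K = \left(8 \cdot 7 + 207\right) 16 = \left(56 + 207\right) 16 = 263 \cdot 16 = 4208$)
$j{\left(W \right)} = \frac{W}{2}$ ($j{\left(W \right)} = \frac{W 6}{4} - W = 6 W \frac{1}{4} - W = \frac{3 W}{2} - W = \frac{W}{2}$)
$j{\left(-8 \right)} K = \frac{1}{2} \left(-8\right) 4208 = \left(-4\right) 4208 = -16832$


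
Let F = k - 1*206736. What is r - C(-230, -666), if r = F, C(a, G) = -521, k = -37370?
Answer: -243585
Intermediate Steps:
F = -244106 (F = -37370 - 1*206736 = -37370 - 206736 = -244106)
r = -244106
r - C(-230, -666) = -244106 - 1*(-521) = -244106 + 521 = -243585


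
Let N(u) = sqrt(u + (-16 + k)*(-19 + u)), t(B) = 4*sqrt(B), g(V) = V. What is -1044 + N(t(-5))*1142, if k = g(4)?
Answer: -1044 + 2284*sqrt(57 - 11*I*sqrt(5)) ≈ 16580.0 - 3640.3*I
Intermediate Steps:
k = 4
N(u) = sqrt(228 - 11*u) (N(u) = sqrt(u + (-16 + 4)*(-19 + u)) = sqrt(u - 12*(-19 + u)) = sqrt(u + (228 - 12*u)) = sqrt(228 - 11*u))
-1044 + N(t(-5))*1142 = -1044 + sqrt(228 - 44*sqrt(-5))*1142 = -1044 + sqrt(228 - 44*I*sqrt(5))*1142 = -1044 + 1142*sqrt(228 - 44*I*sqrt(5))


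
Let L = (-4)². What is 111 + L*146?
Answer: 2447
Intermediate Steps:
L = 16
111 + L*146 = 111 + 16*146 = 111 + 2336 = 2447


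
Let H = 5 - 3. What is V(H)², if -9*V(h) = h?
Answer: 4/81 ≈ 0.049383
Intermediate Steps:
H = 2
V(h) = -h/9
V(H)² = (-⅑*2)² = (-2/9)² = 4/81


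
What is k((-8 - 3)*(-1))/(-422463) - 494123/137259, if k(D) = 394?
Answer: -69600921665/19328949639 ≈ -3.6009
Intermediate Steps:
k((-8 - 3)*(-1))/(-422463) - 494123/137259 = 394/(-422463) - 494123/137259 = 394*(-1/422463) - 494123*1/137259 = -394/422463 - 494123/137259 = -69600921665/19328949639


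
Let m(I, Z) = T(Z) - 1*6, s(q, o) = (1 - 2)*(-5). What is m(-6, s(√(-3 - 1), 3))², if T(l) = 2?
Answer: 16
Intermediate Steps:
s(q, o) = 5 (s(q, o) = -1*(-5) = 5)
m(I, Z) = -4 (m(I, Z) = 2 - 1*6 = 2 - 6 = -4)
m(-6, s(√(-3 - 1), 3))² = (-4)² = 16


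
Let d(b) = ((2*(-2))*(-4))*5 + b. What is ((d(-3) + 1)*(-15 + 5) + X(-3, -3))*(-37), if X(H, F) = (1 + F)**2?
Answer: 28712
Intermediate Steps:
d(b) = 80 + b (d(b) = -4*(-4)*5 + b = 16*5 + b = 80 + b)
((d(-3) + 1)*(-15 + 5) + X(-3, -3))*(-37) = (((80 - 3) + 1)*(-15 + 5) + (1 - 3)**2)*(-37) = ((77 + 1)*(-10) + (-2)**2)*(-37) = (78*(-10) + 4)*(-37) = (-780 + 4)*(-37) = -776*(-37) = 28712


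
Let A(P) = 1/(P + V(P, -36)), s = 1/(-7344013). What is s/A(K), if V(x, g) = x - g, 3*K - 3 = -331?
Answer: 548/22032039 ≈ 2.4873e-5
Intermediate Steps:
K = -328/3 (K = 1 + (1/3)*(-331) = 1 - 331/3 = -328/3 ≈ -109.33)
s = -1/7344013 ≈ -1.3617e-7
A(P) = 1/(36 + 2*P) (A(P) = 1/(P + (P - 1*(-36))) = 1/(P + (P + 36)) = 1/(P + (36 + P)) = 1/(36 + 2*P))
s/A(K) = -1/(7344013*(1/(2*(18 - 328/3)))) = -1/(7344013*(1/(2*(-274/3)))) = -1/(7344013*((1/2)*(-3/274))) = -1/(7344013*(-3/548)) = -1/7344013*(-548/3) = 548/22032039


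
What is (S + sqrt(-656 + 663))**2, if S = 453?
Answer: (453 + sqrt(7))**2 ≈ 2.0761e+5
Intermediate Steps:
(S + sqrt(-656 + 663))**2 = (453 + sqrt(-656 + 663))**2 = (453 + sqrt(7))**2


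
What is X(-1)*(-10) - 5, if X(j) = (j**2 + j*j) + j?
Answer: -15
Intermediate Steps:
X(j) = j + 2*j**2 (X(j) = (j**2 + j**2) + j = 2*j**2 + j = j + 2*j**2)
X(-1)*(-10) - 5 = -(1 + 2*(-1))*(-10) - 5 = -(1 - 2)*(-10) - 5 = -1*(-1)*(-10) - 5 = 1*(-10) - 5 = -10 - 5 = -15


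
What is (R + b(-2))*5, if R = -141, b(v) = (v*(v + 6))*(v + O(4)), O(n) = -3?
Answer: -505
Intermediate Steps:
b(v) = v*(-3 + v)*(6 + v) (b(v) = (v*(v + 6))*(v - 3) = (v*(6 + v))*(-3 + v) = v*(-3 + v)*(6 + v))
(R + b(-2))*5 = (-141 - 2*(-18 + (-2)² + 3*(-2)))*5 = (-141 - 2*(-18 + 4 - 6))*5 = (-141 - 2*(-20))*5 = (-141 + 40)*5 = -101*5 = -505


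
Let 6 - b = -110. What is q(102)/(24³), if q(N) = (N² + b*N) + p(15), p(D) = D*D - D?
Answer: 1247/768 ≈ 1.6237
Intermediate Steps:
b = 116 (b = 6 - 1*(-110) = 6 + 110 = 116)
p(D) = D² - D
q(N) = 210 + N² + 116*N (q(N) = (N² + 116*N) + 15*(-1 + 15) = (N² + 116*N) + 15*14 = (N² + 116*N) + 210 = 210 + N² + 116*N)
q(102)/(24³) = (210 + 102² + 116*102)/(24³) = (210 + 10404 + 11832)/13824 = 22446*(1/13824) = 1247/768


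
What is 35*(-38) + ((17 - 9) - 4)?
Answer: -1326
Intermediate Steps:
35*(-38) + ((17 - 9) - 4) = -1330 + (8 - 4) = -1330 + 4 = -1326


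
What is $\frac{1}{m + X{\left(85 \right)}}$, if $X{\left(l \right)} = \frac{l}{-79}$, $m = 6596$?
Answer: $\frac{79}{520999} \approx 0.00015163$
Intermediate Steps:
$X{\left(l \right)} = - \frac{l}{79}$ ($X{\left(l \right)} = l \left(- \frac{1}{79}\right) = - \frac{l}{79}$)
$\frac{1}{m + X{\left(85 \right)}} = \frac{1}{6596 - \frac{85}{79}} = \frac{1}{\frac{520999}{79}} = \frac{79}{520999}$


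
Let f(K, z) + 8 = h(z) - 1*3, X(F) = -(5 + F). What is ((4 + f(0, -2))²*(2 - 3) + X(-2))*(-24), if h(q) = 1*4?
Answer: 288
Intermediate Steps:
h(q) = 4
X(F) = -5 - F
f(K, z) = -7 (f(K, z) = -8 + (4 - 1*3) = -8 + (4 - 3) = -8 + 1 = -7)
((4 + f(0, -2))²*(2 - 3) + X(-2))*(-24) = ((4 - 7)²*(2 - 3) + (-5 - 1*(-2)))*(-24) = ((-3)²*(-1) + (-5 + 2))*(-24) = (9*(-1) - 3)*(-24) = (-9 - 3)*(-24) = -12*(-24) = 288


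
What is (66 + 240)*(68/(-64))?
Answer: -2601/8 ≈ -325.13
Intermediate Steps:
(66 + 240)*(68/(-64)) = 306*(68*(-1/64)) = 306*(-17/16) = -2601/8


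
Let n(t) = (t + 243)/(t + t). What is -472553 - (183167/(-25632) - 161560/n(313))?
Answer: -1035525974251/3562848 ≈ -2.9065e+5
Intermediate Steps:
n(t) = (243 + t)/(2*t) (n(t) = (243 + t)/((2*t)) = (243 + t)*(1/(2*t)) = (243 + t)/(2*t))
-472553 - (183167/(-25632) - 161560/n(313)) = -472553 - (183167/(-25632) - 161560*626/(243 + 313)) = -472553 - (183167*(-1/25632) - 161560/((½)*(1/313)*556)) = -472553 - (-183167/25632 - 161560/278/313) = -472553 - (-183167/25632 - 161560*313/278) = -472553 - (-183167/25632 - 25284140/139) = -472553 - 1*(-648108536693/3562848) = -472553 + 648108536693/3562848 = -1035525974251/3562848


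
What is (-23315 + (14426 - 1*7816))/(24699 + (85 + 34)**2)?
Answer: -3341/7772 ≈ -0.42988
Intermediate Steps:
(-23315 + (14426 - 1*7816))/(24699 + (85 + 34)**2) = (-23315 + (14426 - 7816))/(24699 + 119**2) = (-23315 + 6610)/(24699 + 14161) = -16705/38860 = -16705*1/38860 = -3341/7772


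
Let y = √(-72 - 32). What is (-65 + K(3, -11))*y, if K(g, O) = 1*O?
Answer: -152*I*√26 ≈ -775.05*I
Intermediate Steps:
K(g, O) = O
y = 2*I*√26 (y = √(-104) = 2*I*√26 ≈ 10.198*I)
(-65 + K(3, -11))*y = (-65 - 11)*(2*I*√26) = -152*I*√26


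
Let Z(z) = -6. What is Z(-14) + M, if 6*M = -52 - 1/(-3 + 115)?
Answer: -9857/672 ≈ -14.668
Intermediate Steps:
M = -5825/672 (M = (-52 - 1/(-3 + 115))/6 = (-52 - 1/112)/6 = (1/6)*(-5825/112) = -5825/672 ≈ -8.6682)
Z(-14) + M = -6 - 5825/672 = -9857/672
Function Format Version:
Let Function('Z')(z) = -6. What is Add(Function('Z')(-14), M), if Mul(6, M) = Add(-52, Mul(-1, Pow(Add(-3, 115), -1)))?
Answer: Rational(-9857, 672) ≈ -14.668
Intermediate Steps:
M = Rational(-5825, 672) (M = Mul(Rational(1, 6), Add(-52, Mul(-1, Pow(Add(-3, 115), -1)))) = Mul(Rational(1, 6), Add(-52, Mul(-1, Pow(112, -1)))) = Mul(Rational(1, 6), Add(-52, Mul(-1, Rational(1, 112)))) = Mul(Rational(1, 6), Add(-52, Rational(-1, 112))) = Mul(Rational(1, 6), Rational(-5825, 112)) = Rational(-5825, 672) ≈ -8.6682)
Add(Function('Z')(-14), M) = Add(-6, Rational(-5825, 672)) = Rational(-9857, 672)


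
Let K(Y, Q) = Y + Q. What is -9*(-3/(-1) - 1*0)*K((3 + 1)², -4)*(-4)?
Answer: 1296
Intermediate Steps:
K(Y, Q) = Q + Y
-9*(-3/(-1) - 1*0)*K((3 + 1)², -4)*(-4) = -9*(-3/(-1) - 1*0)*(-4 + (3 + 1)²)*(-4) = -9*(-3*(-1) + 0)*(-4 + 4²)*(-4) = -9*(3 + 0)*(-4 + 16)*(-4) = -9*3*12*(-4) = -324*(-4) = -9*(-144) = 1296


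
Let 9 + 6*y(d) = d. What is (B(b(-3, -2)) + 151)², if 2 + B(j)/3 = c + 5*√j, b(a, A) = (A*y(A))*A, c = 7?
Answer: 25906 + 1660*I*√66 ≈ 25906.0 + 13486.0*I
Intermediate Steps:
y(d) = -3/2 + d/6
b(a, A) = A²*(-3/2 + A/6) (b(a, A) = (A*(-3/2 + A/6))*A = A²*(-3/2 + A/6))
B(j) = 15 + 15*√j (B(j) = -6 + 3*(7 + 5*√j) = -6 + (21 + 15*√j) = 15 + 15*√j)
(B(b(-3, -2)) + 151)² = ((15 + 15*√((⅙)*(-2)²*(-9 - 2))) + 151)² = ((15 + 15*√((⅙)*4*(-11))) + 151)² = ((15 + 15*√(-22/3)) + 151)² = ((15 + 15*(I*√66/3)) + 151)² = ((15 + 5*I*√66) + 151)² = (166 + 5*I*√66)²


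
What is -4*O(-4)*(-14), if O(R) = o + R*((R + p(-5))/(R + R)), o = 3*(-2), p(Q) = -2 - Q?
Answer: -364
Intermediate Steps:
o = -6
O(R) = -9/2 + R/2 (O(R) = -6 + R*((R + (-2 - 1*(-5)))/(R + R)) = -6 + R*((R + (-2 + 5))/((2*R))) = -6 + R*((R + 3)*(1/(2*R))) = -6 + R*((3 + R)*(1/(2*R))) = -6 + R*((3 + R)/(2*R)) = -6 + (3/2 + R/2) = -9/2 + R/2)
-4*O(-4)*(-14) = -4*(-9/2 + (1/2)*(-4))*(-14) = -4*(-9/2 - 2)*(-14) = -4*(-13/2)*(-14) = 26*(-14) = -364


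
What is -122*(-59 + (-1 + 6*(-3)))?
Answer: 9516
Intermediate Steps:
-122*(-59 + (-1 + 6*(-3))) = -122*(-59 + (-1 - 18)) = -122*(-59 - 19) = -122*(-78) = 9516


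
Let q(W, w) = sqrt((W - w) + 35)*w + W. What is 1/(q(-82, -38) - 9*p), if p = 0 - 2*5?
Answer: 2/3265 + 57*I/6530 ≈ 0.00061256 + 0.0087289*I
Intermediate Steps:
q(W, w) = W + w*sqrt(35 + W - w) (q(W, w) = sqrt(35 + W - w)*w + W = w*sqrt(35 + W - w) + W = W + w*sqrt(35 + W - w))
p = -10 (p = 0 - 10 = -10)
1/(q(-82, -38) - 9*p) = 1/((-82 - 38*sqrt(35 - 82 - 1*(-38))) - 9*(-10)) = 1/((-82 - 38*sqrt(35 - 82 + 38)) + 90) = 1/((-82 - 114*I) + 90) = 1/(8 - 114*I) = (8 + 114*I)/13060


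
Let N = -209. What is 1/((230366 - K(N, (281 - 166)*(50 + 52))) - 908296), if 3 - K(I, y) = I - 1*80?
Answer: -1/678222 ≈ -1.4744e-6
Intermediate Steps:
K(I, y) = 83 - I (K(I, y) = 3 - (I - 1*80) = 3 - (I - 80) = 3 - (-80 + I) = 3 + (80 - I) = 83 - I)
1/((230366 - K(N, (281 - 166)*(50 + 52))) - 908296) = 1/((230366 - (83 - 1*(-209))) - 908296) = 1/((230366 - (83 + 209)) - 908296) = 1/((230366 - 1*292) - 908296) = 1/((230366 - 292) - 908296) = 1/(230074 - 908296) = 1/(-678222) = -1/678222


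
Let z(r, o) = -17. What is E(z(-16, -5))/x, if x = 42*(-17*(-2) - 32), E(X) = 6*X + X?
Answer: -17/12 ≈ -1.4167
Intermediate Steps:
E(X) = 7*X
x = 84 (x = 42*(34 - 32) = 42*2 = 84)
E(z(-16, -5))/x = (7*(-17))/84 = -119*1/84 = -17/12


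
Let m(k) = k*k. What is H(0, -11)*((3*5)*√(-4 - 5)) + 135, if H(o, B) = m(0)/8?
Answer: 135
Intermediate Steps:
m(k) = k²
H(o, B) = 0 (H(o, B) = 0²/8 = 0*(⅛) = 0)
H(0, -11)*((3*5)*√(-4 - 5)) + 135 = 0*((3*5)*√(-4 - 5)) + 135 = 0*(15*√(-9)) + 135 = 0*(15*(3*I)) + 135 = 0*(45*I) + 135 = 0 + 135 = 135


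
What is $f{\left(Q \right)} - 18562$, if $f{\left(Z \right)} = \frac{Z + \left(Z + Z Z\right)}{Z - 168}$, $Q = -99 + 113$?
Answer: $- \frac{204198}{11} \approx -18563.0$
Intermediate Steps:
$Q = 14$
$f{\left(Z \right)} = \frac{Z^{2} + 2 Z}{-168 + Z}$ ($f{\left(Z \right)} = \frac{Z + \left(Z + Z^{2}\right)}{-168 + Z} = \frac{Z^{2} + 2 Z}{-168 + Z}$)
$f{\left(Q \right)} - 18562 = \frac{14 \left(2 + 14\right)}{-168 + 14} - 18562 = 14 \frac{1}{-154} \cdot 16 - 18562 = 14 \left(- \frac{1}{154}\right) 16 - 18562 = - \frac{16}{11} - 18562 = - \frac{204198}{11}$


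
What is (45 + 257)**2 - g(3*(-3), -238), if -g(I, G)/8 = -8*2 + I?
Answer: 91004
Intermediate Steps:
g(I, G) = 128 - 8*I (g(I, G) = -8*(-8*2 + I) = -8*(-16 + I) = 128 - 8*I)
(45 + 257)**2 - g(3*(-3), -238) = (45 + 257)**2 - (128 - 24*(-3)) = 302**2 - (128 - 8*(-9)) = 91204 - (128 + 72) = 91204 - 1*200 = 91204 - 200 = 91004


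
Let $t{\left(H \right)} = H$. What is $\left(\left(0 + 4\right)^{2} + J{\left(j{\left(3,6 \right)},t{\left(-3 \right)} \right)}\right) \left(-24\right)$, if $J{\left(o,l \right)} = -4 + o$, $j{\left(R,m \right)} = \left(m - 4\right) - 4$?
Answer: $-240$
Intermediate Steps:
$j{\left(R,m \right)} = -8 + m$ ($j{\left(R,m \right)} = \left(-4 + m\right) - 4 = -8 + m$)
$\left(\left(0 + 4\right)^{2} + J{\left(j{\left(3,6 \right)},t{\left(-3 \right)} \right)}\right) \left(-24\right) = \left(\left(0 + 4\right)^{2} + \left(-4 + \left(-8 + 6\right)\right)\right) \left(-24\right) = \left(4^{2} - 6\right) \left(-24\right) = \left(16 - 6\right) \left(-24\right) = 10 \left(-24\right) = -240$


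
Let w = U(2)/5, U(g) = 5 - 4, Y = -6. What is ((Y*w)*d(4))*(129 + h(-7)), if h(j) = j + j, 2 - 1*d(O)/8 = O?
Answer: 2208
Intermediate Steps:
d(O) = 16 - 8*O
U(g) = 1
h(j) = 2*j
w = 1/5 ≈ 0.20000
((Y*w)*d(4))*(129 + h(-7)) = ((-6*1/5)*(16 - 8*4))*(129 + 2*(-7)) = (-6*(16 - 32)/5)*(129 - 14) = -6/5*(-16)*115 = (96/5)*115 = 2208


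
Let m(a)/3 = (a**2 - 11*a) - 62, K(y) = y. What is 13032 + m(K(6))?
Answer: 12756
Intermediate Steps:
m(a) = -186 - 33*a + 3*a**2 (m(a) = 3*((a**2 - 11*a) - 62) = 3*(-62 + a**2 - 11*a) = -186 - 33*a + 3*a**2)
13032 + m(K(6)) = 13032 + (-186 - 33*6 + 3*6**2) = 13032 + (-186 - 198 + 3*36) = 13032 + (-186 - 198 + 108) = 13032 - 276 = 12756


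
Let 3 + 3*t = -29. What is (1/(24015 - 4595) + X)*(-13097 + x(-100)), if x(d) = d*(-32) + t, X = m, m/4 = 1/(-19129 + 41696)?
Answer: -2979641581/1314753420 ≈ -2.2663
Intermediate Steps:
t = -32/3 (t = -1 + (1/3)*(-29) = -1 - 29/3 = -32/3 ≈ -10.667)
m = 4/22567 (m = 4/(-19129 + 41696) = 4/22567 ≈ 0.00017725)
X = 4/22567 ≈ 0.00017725
x(d) = -32/3 - 32*d (x(d) = d*(-32) - 32/3 = -32*d - 32/3 = -32/3 - 32*d)
(1/(24015 - 4595) + X)*(-13097 + x(-100)) = (1/(24015 - 4595) + 4/22567)*(-13097 + (-32/3 - 32*(-100))) = (1/19420 + 4/22567)*(-13097 + (-32/3 + 3200)) = (1/19420 + 4/22567)*(-13097 + 9568/3) = (100247/438251140)*(-29723/3) = -2979641581/1314753420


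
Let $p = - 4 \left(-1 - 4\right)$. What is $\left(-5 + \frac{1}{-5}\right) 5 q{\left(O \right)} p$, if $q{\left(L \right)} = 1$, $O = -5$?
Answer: $-520$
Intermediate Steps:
$p = 20$ ($p = \left(-4\right) \left(-5\right) = 20$)
$\left(-5 + \frac{1}{-5}\right) 5 q{\left(O \right)} p = \left(-5 + \frac{1}{-5}\right) 5 \cdot 1 \cdot 20 = \left(-5 - \frac{1}{5}\right) 5 \cdot 1 \cdot 20 = \left(- \frac{26}{5}\right) 5 \cdot 1 \cdot 20 = \left(-26\right) 1 \cdot 20 = \left(-26\right) 20 = -520$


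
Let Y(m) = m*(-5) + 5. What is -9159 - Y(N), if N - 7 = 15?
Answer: -9054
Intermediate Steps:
N = 22 (N = 7 + 15 = 22)
Y(m) = 5 - 5*m (Y(m) = -5*m + 5 = 5 - 5*m)
-9159 - Y(N) = -9159 - (5 - 5*22) = -9159 - (5 - 110) = -9159 - 1*(-105) = -9159 + 105 = -9054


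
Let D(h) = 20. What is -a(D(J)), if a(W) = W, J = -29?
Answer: -20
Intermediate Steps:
-a(D(J)) = -1*20 = -20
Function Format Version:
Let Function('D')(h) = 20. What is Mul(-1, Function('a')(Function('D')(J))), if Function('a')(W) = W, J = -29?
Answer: -20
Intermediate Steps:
Mul(-1, Function('a')(Function('D')(J))) = Mul(-1, 20) = -20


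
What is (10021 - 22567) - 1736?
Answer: -14282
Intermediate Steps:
(10021 - 22567) - 1736 = -12546 - 1736 = -14282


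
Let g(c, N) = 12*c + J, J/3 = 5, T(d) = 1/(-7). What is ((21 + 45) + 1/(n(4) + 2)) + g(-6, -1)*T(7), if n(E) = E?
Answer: 3121/42 ≈ 74.310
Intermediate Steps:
T(d) = -1/7
J = 15 (J = 3*5 = 15)
g(c, N) = 15 + 12*c (g(c, N) = 12*c + 15 = 15 + 12*c)
((21 + 45) + 1/(n(4) + 2)) + g(-6, -1)*T(7) = ((21 + 45) + 1/(4 + 2)) + (15 + 12*(-6))*(-1/7) = (66 + 1/6) + (15 - 72)*(-1/7) = (66 + 1/6) - 57*(-1/7) = 397/6 + 57/7 = 3121/42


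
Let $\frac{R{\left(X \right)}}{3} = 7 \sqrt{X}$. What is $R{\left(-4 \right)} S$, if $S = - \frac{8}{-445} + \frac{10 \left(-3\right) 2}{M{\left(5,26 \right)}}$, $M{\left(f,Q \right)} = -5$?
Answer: $\frac{224616 i}{445} \approx 504.75 i$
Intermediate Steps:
$R{\left(X \right)} = 21 \sqrt{X}$ ($R{\left(X \right)} = 3 \cdot 7 \sqrt{X} = 21 \sqrt{X}$)
$S = \frac{5348}{445}$ ($S = - \frac{8}{-445} + \frac{10 \left(-3\right) 2}{-5} = \left(-8\right) \left(- \frac{1}{445}\right) + \left(-30\right) 2 \left(- \frac{1}{5}\right) = \frac{8}{445} - -12 = \frac{8}{445} + 12 = \frac{5348}{445} \approx 12.018$)
$R{\left(-4 \right)} S = 21 \sqrt{-4} \cdot \frac{5348}{445} = 21 \cdot 2 i \frac{5348}{445} = 42 i \frac{5348}{445} = \frac{224616 i}{445}$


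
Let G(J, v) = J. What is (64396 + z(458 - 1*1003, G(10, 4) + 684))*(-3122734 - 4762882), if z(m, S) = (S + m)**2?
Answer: -682870688752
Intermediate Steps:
(64396 + z(458 - 1*1003, G(10, 4) + 684))*(-3122734 - 4762882) = (64396 + ((10 + 684) + (458 - 1*1003))**2)*(-3122734 - 4762882) = (64396 + (694 + (458 - 1003))**2)*(-7885616) = (64396 + (694 - 545)**2)*(-7885616) = (64396 + 149**2)*(-7885616) = (64396 + 22201)*(-7885616) = 86597*(-7885616) = -682870688752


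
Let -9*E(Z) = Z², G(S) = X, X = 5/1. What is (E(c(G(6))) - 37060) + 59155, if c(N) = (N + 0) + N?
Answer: 198755/9 ≈ 22084.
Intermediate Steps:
X = 5 (X = 5*1 = 5)
G(S) = 5
c(N) = 2*N (c(N) = N + N = 2*N)
E(Z) = -Z²/9
(E(c(G(6))) - 37060) + 59155 = (-(2*5)²/9 - 37060) + 59155 = (-⅑*10² - 37060) + 59155 = (-⅑*100 - 37060) + 59155 = (-100/9 - 37060) + 59155 = -333640/9 + 59155 = 198755/9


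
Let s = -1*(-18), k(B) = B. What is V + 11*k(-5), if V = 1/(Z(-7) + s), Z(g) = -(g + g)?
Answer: -1759/32 ≈ -54.969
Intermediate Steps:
Z(g) = -2*g
s = 18
V = 1/32 (V = 1/(-2*(-7) + 18) = 1/(14 + 18) = 1/32 ≈ 0.031250)
V + 11*k(-5) = 1/32 + 11*(-5) = 1/32 - 55 = -1759/32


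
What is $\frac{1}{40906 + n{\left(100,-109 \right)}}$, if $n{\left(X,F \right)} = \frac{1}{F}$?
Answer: $\frac{109}{4458753} \approx 2.4446 \cdot 10^{-5}$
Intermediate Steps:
$\frac{1}{40906 + n{\left(100,-109 \right)}} = \frac{1}{40906 + \frac{1}{-109}} = \frac{1}{40906 - \frac{1}{109}} = \frac{1}{\frac{4458753}{109}} = \frac{109}{4458753}$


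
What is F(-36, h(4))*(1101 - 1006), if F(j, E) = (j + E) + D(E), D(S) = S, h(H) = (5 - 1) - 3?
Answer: -3230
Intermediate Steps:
h(H) = 1 (h(H) = 4 - 3 = 1)
F(j, E) = j + 2*E (F(j, E) = (j + E) + E = (E + j) + E = j + 2*E)
F(-36, h(4))*(1101 - 1006) = (-36 + 2*1)*(1101 - 1006) = (-36 + 2)*95 = -34*95 = -3230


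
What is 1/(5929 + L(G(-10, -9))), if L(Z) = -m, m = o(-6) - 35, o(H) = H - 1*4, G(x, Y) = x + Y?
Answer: 1/5974 ≈ 0.00016739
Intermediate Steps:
G(x, Y) = Y + x
o(H) = -4 + H (o(H) = H - 4 = -4 + H)
m = -45 (m = (-4 - 6) - 35 = -10 - 35 = -45)
L(Z) = 45 (L(Z) = -1*(-45) = 45)
1/(5929 + L(G(-10, -9))) = 1/(5929 + 45) = 1/5974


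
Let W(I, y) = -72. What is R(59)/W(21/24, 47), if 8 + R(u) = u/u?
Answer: 7/72 ≈ 0.097222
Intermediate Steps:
R(u) = -7 (R(u) = -8 + u/u = -8 + 1 = -7)
R(59)/W(21/24, 47) = -7/(-72) = -7*(-1/72) = 7/72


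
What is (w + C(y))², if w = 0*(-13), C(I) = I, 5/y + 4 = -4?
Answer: 25/64 ≈ 0.39063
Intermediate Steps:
y = -5/8 (y = 5/(-4 - 4) = 5/(-8) = 5*(-⅛) = -5/8 ≈ -0.62500)
w = 0
(w + C(y))² = (0 - 5/8)² = (-5/8)² = 25/64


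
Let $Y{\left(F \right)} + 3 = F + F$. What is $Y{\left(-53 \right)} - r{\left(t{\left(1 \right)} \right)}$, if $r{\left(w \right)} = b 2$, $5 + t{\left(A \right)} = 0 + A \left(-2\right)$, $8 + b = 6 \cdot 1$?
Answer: $-105$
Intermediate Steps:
$b = -2$ ($b = -8 + 6 \cdot 1 = -8 + 6 = -2$)
$t{\left(A \right)} = -5 - 2 A$ ($t{\left(A \right)} = -5 + \left(0 + A \left(-2\right)\right) = -5 + \left(0 - 2 A\right) = -5 - 2 A$)
$r{\left(w \right)} = -4$ ($r{\left(w \right)} = \left(-2\right) 2 = -4$)
$Y{\left(F \right)} = -3 + 2 F$ ($Y{\left(F \right)} = -3 + \left(F + F\right) = -3 + 2 F$)
$Y{\left(-53 \right)} - r{\left(t{\left(1 \right)} \right)} = \left(-3 + 2 \left(-53\right)\right) - -4 = \left(-3 - 106\right) + 4 = -109 + 4 = -105$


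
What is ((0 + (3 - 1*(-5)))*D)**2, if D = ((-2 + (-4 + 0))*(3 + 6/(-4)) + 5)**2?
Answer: 16384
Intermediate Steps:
D = 16 (D = ((-2 - 4)*(3 + 6*(-1/4)) + 5)**2 = (-6*(3 - 3/2) + 5)**2 = (-6*3/2 + 5)**2 = (-9 + 5)**2 = (-4)**2 = 16)
((0 + (3 - 1*(-5)))*D)**2 = ((0 + (3 - 1*(-5)))*16)**2 = ((0 + (3 + 5))*16)**2 = ((0 + 8)*16)**2 = (8*16)**2 = 128**2 = 16384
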